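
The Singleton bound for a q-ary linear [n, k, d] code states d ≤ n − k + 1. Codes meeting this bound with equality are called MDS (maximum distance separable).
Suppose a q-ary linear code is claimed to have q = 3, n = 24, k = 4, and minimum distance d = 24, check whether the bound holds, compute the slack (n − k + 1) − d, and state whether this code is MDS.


Singleton RHS = n − k + 1 = 21, slack = -3, bound violated (no such code; not MDS).

Singleton bound: d ≤ n − k + 1.
Here n = 24, k = 4, so n − k + 1 = 21.
Given d = 24, check d ≤ 21: NO.
Slack = (n − k + 1) − d = -3.
The slack is negative: d = 24 exceeds n − k + 1 = 21 by 3, so the Singleton bound is violated and no linear [24, 4, 24]_3 code can exist. In particular it is not MDS (MDS requires d = n − k + 1 exactly).
Description: the claimed parameters are [24, 4, 24]_3; such a code would be impossible (violates the Singleton bound).


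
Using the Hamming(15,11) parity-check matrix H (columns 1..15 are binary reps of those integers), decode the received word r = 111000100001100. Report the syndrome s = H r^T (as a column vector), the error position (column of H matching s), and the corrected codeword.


s = (0, 1, 1, 0)^T, error position = 6, corrected codeword c = 111001100001100

Compute s = H r^T mod 2 one row at a time:
  s_1 = 0 + 0 + 0 + 0 + 1 + 1 + 0 + 0 = 2 ≡ 0 (mod 2).
  s_2 = 0 + 0 + 0 + 1 + 1 + 1 + 0 + 0 = 3 ≡ 1 (mod 2).
  s_3 = 1 + 1 + 0 + 1 + 0 + 0 + 0 + 0 = 3 ≡ 1 (mod 2).
  s_4 = 1 + 1 + 0 + 1 + 0 + 0 + 1 + 0 = 4 ≡ 0 (mod 2).
s = (0, 1, 1, 0)^T — this equals column 6 of H (binary 0110), so error is at position 6.
Correct: flip bit 6 of r = 111000100001100 to get c = 111001100001100.


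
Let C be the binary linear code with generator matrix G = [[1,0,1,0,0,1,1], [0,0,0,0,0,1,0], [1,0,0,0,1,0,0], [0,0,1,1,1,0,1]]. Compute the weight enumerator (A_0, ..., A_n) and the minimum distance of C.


Weight distribution: A_0 = 1, A_1 = 2, A_2 = 2, A_3 = 4, A_4 = 5, A_5 = 2. Minimum distance d = 1.

Enumerate all 2^4 = 16 messages m ∈ F_2^4.
For each, compute codeword c = mG in F_2^7, then tally its weight.
  m = 0000 → c = 0000000, weight = 0.
  m = 1000 → c = 1010011, weight = 4.
  m = 0100 → c = 0000010, weight = 1.
  m = 1100 → c = 1010001, weight = 3.
  m = 0010 → c = 1000100, weight = 2.
  m = 1010 → c = 0010111, weight = 4.
  m = 0110 → c = 1000110, weight = 3.
  m = 1110 → c = 0010101, weight = 3.
  m = 0001 → c = 0011101, weight = 4.
  m = 1001 → c = 1001110, weight = 4.
  m = 0101 → c = 0011111, weight = 5.
  m = 1101 → c = 1001100, weight = 3.
  m = 0011 → c = 1011001, weight = 4.
  m = 1011 → c = 0001010, weight = 2.
  m = 0111 → c = 1011011, weight = 5.
  m = 1111 → c = 0001000, weight = 1.
Tally weights:
  weight 0: 1 codewords.
  weight 1: 2 codewords.
  weight 2: 2 codewords.
  weight 3: 4 codewords.
  weight 4: 5 codewords.
  weight 5: 2 codewords.
Minimum distance d = smallest w > 0 with A_w > 0 = 1.
Sanity: Σ A_w = 16 = 2^4 = 16 ✓.


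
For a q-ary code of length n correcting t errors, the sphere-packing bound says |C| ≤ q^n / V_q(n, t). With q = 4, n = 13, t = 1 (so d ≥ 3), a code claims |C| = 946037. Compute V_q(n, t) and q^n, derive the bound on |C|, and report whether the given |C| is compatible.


V_q(n, t) = 40, q^n = 67108864, Hamming bound = 1677721, |C| = 946037 ≤ bound (satisfied).

Step 1: Compute V_q(n, t) = Σ_{j=0}^1 C(n, j) (q−1)^j.
  j = 0: C(13,0)·(3)^0 = 1·1 = 1.
  j = 1: C(13,1)·(3)^1 = 13·3 = 39.
  V_q(n, t) = 1 + 39 = 40.
Step 2: q^n = 4^13 = 67108864.
Step 3: Hamming bound ⌊q^n / V_q(n,t)⌋ = ⌊67108864/40⌋ = 1677721.
Step 4: Compare |C| = 946037 to 1677721: satisfied.
The claimed |C| lies below the Hamming bound.


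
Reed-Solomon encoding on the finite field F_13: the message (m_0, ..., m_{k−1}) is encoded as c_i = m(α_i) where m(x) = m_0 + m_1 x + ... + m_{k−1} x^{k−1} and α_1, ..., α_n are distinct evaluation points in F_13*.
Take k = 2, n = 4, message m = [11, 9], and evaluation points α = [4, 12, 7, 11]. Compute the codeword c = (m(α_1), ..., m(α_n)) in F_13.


c = [8, 2, 9, 6]

Message polynomial: m(x) = 11 + 9·x (mod 13).
For each evaluation point α_i, compute m(α_i) mod 13:
  α_1 = 4: Horner steps 9 → 8, so m(4) = 8.
  α_2 = 12: Horner steps 9 → 2, so m(12) = 2.
  α_3 = 7: Horner steps 9 → 9, so m(7) = 9.
  α_4 = 11: Horner steps 9 → 6, so m(11) = 6.
Codeword c = [8, 2, 9, 6] ∈ F_13^4.


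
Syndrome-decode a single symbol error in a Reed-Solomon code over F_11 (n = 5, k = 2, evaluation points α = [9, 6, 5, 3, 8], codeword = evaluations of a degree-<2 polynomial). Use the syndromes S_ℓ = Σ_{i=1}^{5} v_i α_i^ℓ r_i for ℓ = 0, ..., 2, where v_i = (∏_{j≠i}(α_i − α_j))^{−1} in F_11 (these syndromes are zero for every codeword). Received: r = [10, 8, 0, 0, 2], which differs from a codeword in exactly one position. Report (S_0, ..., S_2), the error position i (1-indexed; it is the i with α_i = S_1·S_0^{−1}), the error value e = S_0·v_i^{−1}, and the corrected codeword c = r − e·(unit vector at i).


S = (4, 1, 3), error at position 4, error magnitude e = 5, c = [10, 8, 0, 6, 2].

Step 1: column multipliers v_i = (∏_{j≠i}(α_i − α_j))^{−1} mod 11.
  i = 1 (α = 9): (9−6)(9−5)(9−3)(9−8) = 3·4·6·1 = 72 ≡ 6, so v_1 = 6^{−1} = 2 (mod 11).
  i = 2 (α = 6): (6−9)(6−5)(6−3)(6−8) = (−3)·1·3·(−2) = 18 ≡ 7, so v_2 = 7^{−1} = 8 (mod 11).
  i = 3 (α = 5): (5−9)(5−6)(5−3)(5−8) = (−4)·(−1)·2·(−3) = −24 ≡ 9, so v_3 = 9^{−1} = 5 (mod 11).
  i = 4 (α = 3): (3−9)(3−6)(3−5)(3−8) = (−6)·(−3)·(−2)·(−5) = 180 ≡ 4, so v_4 = 4^{−1} = 3 (mod 11).
  i = 5 (α = 8): (8−9)(8−6)(8−5)(8−3) = (−1)·2·3·5 = −30 ≡ 3, so v_5 = 3^{−1} = 4 (mod 11).
  v = [2, 8, 5, 3, 4].
Step 2: syndromes of r = [10, 8, 0, 0, 2] (all sums mod 11).
  S_0 = Σ v_i r_i = 2·10 + 8·8 + 5·0 + 3·0 + 4·2 = 92 ≡ 4.
  S_1 = Σ v_i α_i r_i = 2·9·10 + 8·6·8 + 5·5·0 + 3·3·0 + 4·8·2 = 628 ≡ 1.
  α_i^2 mod 11 = [4, 3, 3, 9, 9].
  S_2 = Σ v_i α_i^2 r_i = 2·4·10 + 8·3·8 + 5·3·0 + 3·9·0 + 4·9·2 = 344 ≡ 3.
  S = (4, 1, 3) ≠ 0, so r is not a codeword (an error is present).
Step 3: locate the error. For a single error e at position i, S_ℓ = v_i·e·α_i^ℓ, so α_err = S_1/S_0.
  S_0^{−1} = 4^{−1} = 3 (mod 11), so α_err = 1·3 = 3 ≡ 3 = α_4. Error position i = 4.
  Consistency check: S_2/S_1 = 3·1 = 3 ≡ 3 = α_err ✓ (single-error assumption holds).
Step 4: error magnitude e = S_0/v_4 = S_0·∏_{j≠4}(α_4 − α_j) = 4·4 = 16 ≡ 5 (mod 11).
Step 5: correct position 4: c_4 = r_4 − e = 0 − 5 ≡ 6 (mod 11). Hence c = [10, 8, 0, 6, 2].
  Check: interpolating c through the α_i gives m(x) = 4 + 8·x (degree < 2) with m(α_i) = c_i for every i, so c is indeed a codeword.


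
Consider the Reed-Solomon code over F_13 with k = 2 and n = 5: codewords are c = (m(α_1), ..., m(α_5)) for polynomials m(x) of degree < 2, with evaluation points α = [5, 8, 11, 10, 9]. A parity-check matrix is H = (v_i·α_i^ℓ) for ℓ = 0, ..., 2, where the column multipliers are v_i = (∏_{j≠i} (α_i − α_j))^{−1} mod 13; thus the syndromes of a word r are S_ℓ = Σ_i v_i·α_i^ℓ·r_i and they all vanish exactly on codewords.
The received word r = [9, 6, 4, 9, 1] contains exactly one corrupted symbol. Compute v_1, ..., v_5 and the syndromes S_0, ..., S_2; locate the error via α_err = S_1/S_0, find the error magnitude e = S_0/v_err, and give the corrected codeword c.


S = (3, 2, 10), error at position 1, error magnitude e = 1, c = [8, 6, 4, 9, 1].

Step 1: column multipliers v_i = (∏_{j≠i}(α_i − α_j))^{−1} mod 13.
  i = 1 (α = 5): (5−8)(5−11)(5−10)(5−9) = (−3)·(−6)·(−5)·(−4) = 360 ≡ 9, so v_1 = 9^{−1} = 3 (mod 13).
  i = 2 (α = 8): (8−5)(8−11)(8−10)(8−9) = 3·(−3)·(−2)·(−1) = −18 ≡ 8, so v_2 = 8^{−1} = 5 (mod 13).
  i = 3 (α = 11): (11−5)(11−8)(11−10)(11−9) = 6·3·1·2 = 36 ≡ 10, so v_3 = 10^{−1} = 4 (mod 13).
  i = 4 (α = 10): (10−5)(10−8)(10−11)(10−9) = 5·2·(−1)·1 = −10 ≡ 3, so v_4 = 3^{−1} = 9 (mod 13).
  i = 5 (α = 9): (9−5)(9−8)(9−11)(9−10) = 4·1·(−2)·(−1) = 8 ≡ 8, so v_5 = 8^{−1} = 5 (mod 13).
  v = [3, 5, 4, 9, 5].
Step 2: syndromes of r = [9, 6, 4, 9, 1] (all sums mod 13).
  S_0 = Σ v_i r_i = 3·9 + 5·6 + 4·4 + 9·9 + 5·1 = 159 ≡ 3.
  S_1 = Σ v_i α_i r_i = 3·5·9 + 5·8·6 + 4·11·4 + 9·10·9 + 5·9·1 = 1406 ≡ 2.
  α_i^2 mod 13 = [12, 12, 4, 9, 3].
  S_2 = Σ v_i α_i^2 r_i = 3·12·9 + 5·12·6 + 4·4·4 + 9·9·9 + 5·3·1 = 1492 ≡ 10.
  S = (3, 2, 10) ≠ 0, so r is not a codeword (an error is present).
Step 3: locate the error. For a single error e at position i, S_ℓ = v_i·e·α_i^ℓ, so α_err = S_1/S_0.
  S_0^{−1} = 3^{−1} = 9 (mod 13), so α_err = 2·9 = 18 ≡ 5 = α_1. Error position i = 1.
  Consistency check: S_2/S_1 = 10·7 = 70 ≡ 5 = α_err ✓ (single-error assumption holds).
Step 4: error magnitude e = S_0/v_1 = S_0·∏_{j≠1}(α_1 − α_j) = 3·9 = 27 ≡ 1 (mod 13).
Step 5: correct position 1: c_1 = r_1 − e = 9 − 1 ≡ 8 (mod 13). Hence c = [8, 6, 4, 9, 1].
  Check: interpolating c through the α_i gives m(x) = 7 + 8·x (degree < 2) with m(α_i) = c_i for every i, so c is indeed a codeword.


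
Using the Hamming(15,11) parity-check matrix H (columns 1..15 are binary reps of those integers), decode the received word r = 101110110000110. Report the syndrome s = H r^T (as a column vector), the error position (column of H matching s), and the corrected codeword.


s = (1, 1, 1, 1)^T, error position = 15, corrected codeword c = 101110110000111

Compute s = H r^T mod 2 one row at a time:
  s_1 = 1 + 0 + 0 + 0 + 0 + 1 + 1 + 0 = 3 ≡ 1 (mod 2).
  s_2 = 1 + 1 + 0 + 1 + 0 + 1 + 1 + 0 = 5 ≡ 1 (mod 2).
  s_3 = 0 + 1 + 0 + 1 + 0 + 0 + 1 + 0 = 3 ≡ 1 (mod 2).
  s_4 = 1 + 1 + 1 + 1 + 0 + 0 + 1 + 0 = 5 ≡ 1 (mod 2).
s = (1, 1, 1, 1)^T — this equals column 15 of H (binary 1111), so error is at position 15.
Correct: flip bit 15 of r = 101110110000110 to get c = 101110110000111.


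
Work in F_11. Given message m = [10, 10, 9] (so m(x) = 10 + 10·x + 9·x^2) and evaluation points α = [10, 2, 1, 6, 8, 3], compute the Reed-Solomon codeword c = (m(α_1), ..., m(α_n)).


c = [9, 0, 7, 9, 6, 0]

Message polynomial: m(x) = 10 + 10·x + 9·x^2 (mod 11).
For each evaluation point α_i, compute m(α_i) mod 11:
  α_1 = 10: Horner steps 9 → 1 → 9, so m(10) = 9.
  α_2 = 2: Horner steps 9 → 6 → 0, so m(2) = 0.
  α_3 = 1: Horner steps 9 → 8 → 7, so m(1) = 7.
  α_4 = 6: Horner steps 9 → 9 → 9, so m(6) = 9.
  α_5 = 8: Horner steps 9 → 5 → 6, so m(8) = 6.
  α_6 = 3: Horner steps 9 → 4 → 0, so m(3) = 0.
Codeword c = [9, 0, 7, 9, 6, 0] ∈ F_11^6.


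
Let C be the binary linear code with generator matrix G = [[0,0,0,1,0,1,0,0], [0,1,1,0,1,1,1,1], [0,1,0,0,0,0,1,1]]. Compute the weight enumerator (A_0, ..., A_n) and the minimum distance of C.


Weight distribution: A_0 = 1, A_2 = 1, A_3 = 3, A_5 = 1, A_6 = 2. Minimum distance d = 2.

Enumerate all 2^3 = 8 messages m ∈ F_2^3.
For each, compute codeword c = mG in F_2^8, then tally its weight.
  m = 000 → c = 00000000, weight = 0.
  m = 100 → c = 00010100, weight = 2.
  m = 010 → c = 01101111, weight = 6.
  m = 110 → c = 01111011, weight = 6.
  m = 001 → c = 01000011, weight = 3.
  m = 101 → c = 01010111, weight = 5.
  m = 011 → c = 00101100, weight = 3.
  m = 111 → c = 00111000, weight = 3.
Tally weights:
  weight 0: 1 codewords.
  weight 2: 1 codewords.
  weight 3: 3 codewords.
  weight 5: 1 codewords.
  weight 6: 2 codewords.
Minimum distance d = smallest w > 0 with A_w > 0 = 2.
Sanity: Σ A_w = 8 = 2^3 = 8 ✓.


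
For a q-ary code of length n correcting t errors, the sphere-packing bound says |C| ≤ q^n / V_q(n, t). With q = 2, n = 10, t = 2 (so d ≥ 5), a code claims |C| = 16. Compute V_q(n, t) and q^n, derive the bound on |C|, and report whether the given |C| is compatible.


V_q(n, t) = 56, q^n = 1024, Hamming bound = 18, |C| = 16 ≤ bound (satisfied).

Step 1: Compute V_q(n, t) = Σ_{j=0}^2 C(n, j) (q−1)^j.
  j = 0: C(10,0)·(1)^0 = 1·1 = 1.
  j = 1: C(10,1)·(1)^1 = 10·1 = 10.
  j = 2: C(10,2)·(1)^2 = 45·1 = 45.
  V_q(n, t) = 1 + 10 + 45 = 56.
Step 2: q^n = 2^10 = 1024.
Step 3: Hamming bound ⌊q^n / V_q(n,t)⌋ = ⌊1024/56⌋ = 18.
Step 4: Compare |C| = 16 to 18: satisfied.
The claimed |C| lies below the Hamming bound.


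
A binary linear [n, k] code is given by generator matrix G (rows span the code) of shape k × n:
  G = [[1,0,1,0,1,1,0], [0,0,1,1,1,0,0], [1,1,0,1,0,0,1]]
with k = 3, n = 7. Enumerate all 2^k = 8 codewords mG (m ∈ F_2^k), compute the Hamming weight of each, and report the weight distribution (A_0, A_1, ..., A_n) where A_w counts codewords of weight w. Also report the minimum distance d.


Weight distribution: A_0 = 1, A_3 = 3, A_4 = 2, A_5 = 1, A_6 = 1. Minimum distance d = 3.

Enumerate all 2^3 = 8 messages m ∈ F_2^3.
For each, compute codeword c = mG in F_2^7, then tally its weight.
  m = 000 → c = 0000000, weight = 0.
  m = 100 → c = 1010110, weight = 4.
  m = 010 → c = 0011100, weight = 3.
  m = 110 → c = 1001010, weight = 3.
  m = 001 → c = 1101001, weight = 4.
  m = 101 → c = 0111111, weight = 6.
  m = 011 → c = 1110101, weight = 5.
  m = 111 → c = 0100011, weight = 3.
Tally weights:
  weight 0: 1 codewords.
  weight 3: 3 codewords.
  weight 4: 2 codewords.
  weight 5: 1 codewords.
  weight 6: 1 codewords.
Minimum distance d = smallest w > 0 with A_w > 0 = 3.
Sanity: Σ A_w = 8 = 2^3 = 8 ✓.


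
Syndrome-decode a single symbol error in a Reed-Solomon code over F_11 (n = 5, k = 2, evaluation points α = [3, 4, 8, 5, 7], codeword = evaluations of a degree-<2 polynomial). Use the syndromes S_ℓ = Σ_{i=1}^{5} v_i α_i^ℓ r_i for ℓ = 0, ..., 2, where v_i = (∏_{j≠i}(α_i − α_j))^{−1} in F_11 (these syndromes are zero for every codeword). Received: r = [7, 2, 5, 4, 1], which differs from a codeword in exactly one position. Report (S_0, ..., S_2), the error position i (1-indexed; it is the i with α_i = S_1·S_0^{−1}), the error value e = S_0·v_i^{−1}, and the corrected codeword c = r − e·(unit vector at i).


S = (9, 3, 1), error at position 2, error magnitude e = 2, c = [7, 0, 5, 4, 1].

Step 1: column multipliers v_i = (∏_{j≠i}(α_i − α_j))^{−1} mod 11.
  i = 1 (α = 3): (3−4)(3−8)(3−5)(3−7) = (−1)·(−5)·(−2)·(−4) = 40 ≡ 7, so v_1 = 7^{−1} = 8 (mod 11).
  i = 2 (α = 4): (4−3)(4−8)(4−5)(4−7) = 1·(−4)·(−1)·(−3) = −12 ≡ 10, so v_2 = 10^{−1} = 10 (mod 11).
  i = 3 (α = 8): (8−3)(8−4)(8−5)(8−7) = 5·4·3·1 = 60 ≡ 5, so v_3 = 5^{−1} = 9 (mod 11).
  i = 4 (α = 5): (5−3)(5−4)(5−8)(5−7) = 2·1·(−3)·(−2) = 12 ≡ 1, so v_4 = 1^{−1} = 1 (mod 11).
  i = 5 (α = 7): (7−3)(7−4)(7−8)(7−5) = 4·3·(−1)·2 = −24 ≡ 9, so v_5 = 9^{−1} = 5 (mod 11).
  v = [8, 10, 9, 1, 5].
Step 2: syndromes of r = [7, 2, 5, 4, 1] (all sums mod 11).
  S_0 = Σ v_i r_i = 8·7 + 10·2 + 9·5 + 1·4 + 5·1 = 130 ≡ 9.
  S_1 = Σ v_i α_i r_i = 8·3·7 + 10·4·2 + 9·8·5 + 1·5·4 + 5·7·1 = 663 ≡ 3.
  α_i^2 mod 11 = [9, 5, 9, 3, 5].
  S_2 = Σ v_i α_i^2 r_i = 8·9·7 + 10·5·2 + 9·9·5 + 1·3·4 + 5·5·1 = 1046 ≡ 1.
  S = (9, 3, 1) ≠ 0, so r is not a codeword (an error is present).
Step 3: locate the error. For a single error e at position i, S_ℓ = v_i·e·α_i^ℓ, so α_err = S_1/S_0.
  S_0^{−1} = 9^{−1} = 5 (mod 11), so α_err = 3·5 = 15 ≡ 4 = α_2. Error position i = 2.
  Consistency check: S_2/S_1 = 1·4 = 4 ≡ 4 = α_err ✓ (single-error assumption holds).
Step 4: error magnitude e = S_0/v_2 = S_0·∏_{j≠2}(α_2 − α_j) = 9·10 = 90 ≡ 2 (mod 11).
Step 5: correct position 2: c_2 = r_2 − e = 2 − 2 ≡ 0 (mod 11). Hence c = [7, 0, 5, 4, 1].
  Check: interpolating c through the α_i gives m(x) = 6 + 4·x (degree < 2) with m(α_i) = c_i for every i, so c is indeed a codeword.


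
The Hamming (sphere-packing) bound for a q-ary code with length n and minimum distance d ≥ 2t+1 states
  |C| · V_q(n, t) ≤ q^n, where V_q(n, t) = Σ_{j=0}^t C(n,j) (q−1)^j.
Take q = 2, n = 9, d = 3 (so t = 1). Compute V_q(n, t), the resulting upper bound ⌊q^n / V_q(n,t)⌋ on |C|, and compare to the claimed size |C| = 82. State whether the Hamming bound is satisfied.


V_q(n, t) = 10, q^n = 512, Hamming bound = 51, |C| = 82 > bound (violated).

Step 1: Compute V_q(n, t) = Σ_{j=0}^1 C(n, j) (q−1)^j.
  j = 0: C(9,0)·(1)^0 = 1·1 = 1.
  j = 1: C(9,1)·(1)^1 = 9·1 = 9.
  V_q(n, t) = 1 + 9 = 10.
Step 2: q^n = 2^9 = 512.
Step 3: Hamming bound ⌊q^n / V_q(n,t)⌋ = ⌊512/10⌋ = 51.
Step 4: Compare |C| = 82 to 51: violated.
The claimed |C| lies above the Hamming bound, so no 2-ary code of length 9 with d ≥ 3 can have 82 codewords.


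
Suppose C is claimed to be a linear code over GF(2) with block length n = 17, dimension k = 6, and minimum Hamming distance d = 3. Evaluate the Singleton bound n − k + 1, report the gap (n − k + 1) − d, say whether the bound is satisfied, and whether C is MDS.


Singleton RHS = n − k + 1 = 12, slack = 9, bound satisfied, not MDS.

Singleton bound: d ≤ n − k + 1.
Here n = 17, k = 6, so n − k + 1 = 12.
Given d = 3, check d ≤ 12: YES.
Slack = (n − k + 1) − d = 9.
The code is NOT MDS (slack = 9 > 0).
Description: the claimed parameters are [17, 6, 3]_2; such a code would be non-MDS.


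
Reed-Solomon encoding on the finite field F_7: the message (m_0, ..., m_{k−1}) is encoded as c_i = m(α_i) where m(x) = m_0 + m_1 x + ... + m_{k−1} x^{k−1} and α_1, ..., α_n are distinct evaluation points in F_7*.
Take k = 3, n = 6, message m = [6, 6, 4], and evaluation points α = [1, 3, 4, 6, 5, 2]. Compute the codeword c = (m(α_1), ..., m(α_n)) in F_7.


c = [2, 4, 3, 4, 3, 6]

Message polynomial: m(x) = 6 + 6·x + 4·x^2 (mod 7).
For each evaluation point α_i, compute m(α_i) mod 7:
  α_1 = 1: Horner steps 4 → 3 → 2, so m(1) = 2.
  α_2 = 3: Horner steps 4 → 4 → 4, so m(3) = 4.
  α_3 = 4: Horner steps 4 → 1 → 3, so m(4) = 3.
  α_4 = 6: Horner steps 4 → 2 → 4, so m(6) = 4.
  α_5 = 5: Horner steps 4 → 5 → 3, so m(5) = 3.
  α_6 = 2: Horner steps 4 → 0 → 6, so m(2) = 6.
Codeword c = [2, 4, 3, 4, 3, 6] ∈ F_7^6.


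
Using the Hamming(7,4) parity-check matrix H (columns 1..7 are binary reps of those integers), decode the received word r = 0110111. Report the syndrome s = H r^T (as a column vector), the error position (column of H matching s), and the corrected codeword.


s = (1, 0, 1)^T, error position = 5, corrected codeword c = 0110011

Compute s = H r^T mod 2 one row at a time:
  s_1 = 0 + 1 + 1 + 1 = 3 ≡ 1 (mod 2).
  s_2 = 1 + 1 + 1 + 1 = 4 ≡ 0 (mod 2).
  s_3 = 0 + 1 + 1 + 1 = 3 ≡ 1 (mod 2).
s = (1, 0, 1)^T — this equals column 5 of H (binary 101), so error is at position 5.
Correct: flip bit 5 of r = 0110111 to get c = 0110011.


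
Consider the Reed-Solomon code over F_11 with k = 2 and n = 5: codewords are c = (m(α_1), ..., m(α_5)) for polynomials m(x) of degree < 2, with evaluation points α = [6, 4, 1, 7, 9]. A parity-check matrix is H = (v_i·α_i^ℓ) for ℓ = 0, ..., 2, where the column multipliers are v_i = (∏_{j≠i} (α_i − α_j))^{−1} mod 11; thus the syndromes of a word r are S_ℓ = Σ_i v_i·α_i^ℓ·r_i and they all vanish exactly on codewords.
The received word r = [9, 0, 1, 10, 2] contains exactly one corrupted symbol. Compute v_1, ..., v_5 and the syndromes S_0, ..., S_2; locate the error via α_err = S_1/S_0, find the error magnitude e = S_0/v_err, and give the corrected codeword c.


S = (9, 10, 5), error at position 1, error magnitude e = 6, c = [3, 0, 1, 10, 2].

Step 1: column multipliers v_i = (∏_{j≠i}(α_i − α_j))^{−1} mod 11.
  i = 1 (α = 6): (6−4)(6−1)(6−7)(6−9) = 2·5·(−1)·(−3) = 30 ≡ 8, so v_1 = 8^{−1} = 7 (mod 11).
  i = 2 (α = 4): (4−6)(4−1)(4−7)(4−9) = (−2)·3·(−3)·(−5) = −90 ≡ 9, so v_2 = 9^{−1} = 5 (mod 11).
  i = 3 (α = 1): (1−6)(1−4)(1−7)(1−9) = (−5)·(−3)·(−6)·(−8) = 720 ≡ 5, so v_3 = 5^{−1} = 9 (mod 11).
  i = 4 (α = 7): (7−6)(7−4)(7−1)(7−9) = 1·3·6·(−2) = −36 ≡ 8, so v_4 = 8^{−1} = 7 (mod 11).
  i = 5 (α = 9): (9−6)(9−4)(9−1)(9−7) = 3·5·8·2 = 240 ≡ 9, so v_5 = 9^{−1} = 5 (mod 11).
  v = [7, 5, 9, 7, 5].
Step 2: syndromes of r = [9, 0, 1, 10, 2] (all sums mod 11).
  S_0 = Σ v_i r_i = 7·9 + 5·0 + 9·1 + 7·10 + 5·2 = 152 ≡ 9.
  S_1 = Σ v_i α_i r_i = 7·6·9 + 5·4·0 + 9·1·1 + 7·7·10 + 5·9·2 = 967 ≡ 10.
  α_i^2 mod 11 = [3, 5, 1, 5, 4].
  S_2 = Σ v_i α_i^2 r_i = 7·3·9 + 5·5·0 + 9·1·1 + 7·5·10 + 5·4·2 = 588 ≡ 5.
  S = (9, 10, 5) ≠ 0, so r is not a codeword (an error is present).
Step 3: locate the error. For a single error e at position i, S_ℓ = v_i·e·α_i^ℓ, so α_err = S_1/S_0.
  S_0^{−1} = 9^{−1} = 5 (mod 11), so α_err = 10·5 = 50 ≡ 6 = α_1. Error position i = 1.
  Consistency check: S_2/S_1 = 5·10 = 50 ≡ 6 = α_err ✓ (single-error assumption holds).
Step 4: error magnitude e = S_0/v_1 = S_0·∏_{j≠1}(α_1 − α_j) = 9·8 = 72 ≡ 6 (mod 11).
Step 5: correct position 1: c_1 = r_1 − e = 9 − 6 ≡ 3 (mod 11). Hence c = [3, 0, 1, 10, 2].
  Check: interpolating c through the α_i gives m(x) = 5 + 7·x (degree < 2) with m(α_i) = c_i for every i, so c is indeed a codeword.


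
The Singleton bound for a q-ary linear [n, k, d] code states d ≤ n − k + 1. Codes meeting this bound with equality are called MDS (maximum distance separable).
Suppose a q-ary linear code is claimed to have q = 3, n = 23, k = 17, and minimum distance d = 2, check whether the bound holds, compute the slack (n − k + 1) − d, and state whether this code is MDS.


Singleton RHS = n − k + 1 = 7, slack = 5, bound satisfied, not MDS.

Singleton bound: d ≤ n − k + 1.
Here n = 23, k = 17, so n − k + 1 = 7.
Given d = 2, check d ≤ 7: YES.
Slack = (n − k + 1) − d = 5.
The code is NOT MDS (slack = 5 > 0).
Description: the claimed parameters are [23, 17, 2]_3; such a code would be non-MDS.


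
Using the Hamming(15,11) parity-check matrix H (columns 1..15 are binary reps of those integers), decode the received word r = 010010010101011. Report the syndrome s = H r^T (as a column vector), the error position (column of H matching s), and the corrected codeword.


s = (1, 0, 0, 0)^T, error position = 8, corrected codeword c = 010010000101011

Compute s = H r^T mod 2 one row at a time:
  s_1 = 1 + 0 + 1 + 0 + 1 + 0 + 1 + 1 = 5 ≡ 1 (mod 2).
  s_2 = 0 + 1 + 0 + 0 + 1 + 0 + 1 + 1 = 4 ≡ 0 (mod 2).
  s_3 = 1 + 0 + 0 + 0 + 1 + 0 + 1 + 1 = 4 ≡ 0 (mod 2).
  s_4 = 0 + 0 + 1 + 0 + 0 + 0 + 0 + 1 = 2 ≡ 0 (mod 2).
s = (1, 0, 0, 0)^T — this equals column 8 of H (binary 1000), so error is at position 8.
Correct: flip bit 8 of r = 010010010101011 to get c = 010010000101011.


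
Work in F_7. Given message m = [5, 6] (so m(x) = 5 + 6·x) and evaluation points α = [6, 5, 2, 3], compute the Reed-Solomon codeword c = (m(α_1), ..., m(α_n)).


c = [6, 0, 3, 2]

Message polynomial: m(x) = 5 + 6·x (mod 7).
For each evaluation point α_i, compute m(α_i) mod 7:
  α_1 = 6: Horner steps 6 → 6, so m(6) = 6.
  α_2 = 5: Horner steps 6 → 0, so m(5) = 0.
  α_3 = 2: Horner steps 6 → 3, so m(2) = 3.
  α_4 = 3: Horner steps 6 → 2, so m(3) = 2.
Codeword c = [6, 0, 3, 2] ∈ F_7^4.


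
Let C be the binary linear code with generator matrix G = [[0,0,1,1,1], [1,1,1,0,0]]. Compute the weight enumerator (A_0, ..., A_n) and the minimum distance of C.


Weight distribution: A_0 = 1, A_3 = 2, A_4 = 1. Minimum distance d = 3.

Enumerate all 2^2 = 4 messages m ∈ F_2^2.
For each, compute codeword c = mG in F_2^5, then tally its weight.
  m = 00 → c = 00000, weight = 0.
  m = 10 → c = 00111, weight = 3.
  m = 01 → c = 11100, weight = 3.
  m = 11 → c = 11011, weight = 4.
Tally weights:
  weight 0: 1 codewords.
  weight 3: 2 codewords.
  weight 4: 1 codewords.
Minimum distance d = smallest w > 0 with A_w > 0 = 3.
Sanity: Σ A_w = 4 = 2^2 = 4 ✓.


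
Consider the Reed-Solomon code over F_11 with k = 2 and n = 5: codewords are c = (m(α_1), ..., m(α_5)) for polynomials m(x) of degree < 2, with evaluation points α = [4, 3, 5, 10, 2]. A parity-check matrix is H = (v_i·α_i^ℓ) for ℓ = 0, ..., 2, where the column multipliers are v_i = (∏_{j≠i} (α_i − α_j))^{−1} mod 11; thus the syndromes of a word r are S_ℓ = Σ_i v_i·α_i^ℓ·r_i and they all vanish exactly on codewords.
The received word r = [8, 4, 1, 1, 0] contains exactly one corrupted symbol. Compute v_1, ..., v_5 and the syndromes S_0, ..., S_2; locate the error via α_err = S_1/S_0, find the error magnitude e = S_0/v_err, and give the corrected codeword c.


S = (3, 8, 3), error at position 4, error magnitude e = 2, c = [8, 4, 1, 10, 0].

Step 1: column multipliers v_i = (∏_{j≠i}(α_i − α_j))^{−1} mod 11.
  i = 1 (α = 4): (4−3)(4−5)(4−10)(4−2) = 1·(−1)·(−6)·2 = 12 ≡ 1, so v_1 = 1^{−1} = 1 (mod 11).
  i = 2 (α = 3): (3−4)(3−5)(3−10)(3−2) = (−1)·(−2)·(−7)·1 = −14 ≡ 8, so v_2 = 8^{−1} = 7 (mod 11).
  i = 3 (α = 5): (5−4)(5−3)(5−10)(5−2) = 1·2·(−5)·3 = −30 ≡ 3, so v_3 = 3^{−1} = 4 (mod 11).
  i = 4 (α = 10): (10−4)(10−3)(10−5)(10−2) = 6·7·5·8 = 1680 ≡ 8, so v_4 = 8^{−1} = 7 (mod 11).
  i = 5 (α = 2): (2−4)(2−3)(2−5)(2−10) = (−2)·(−1)·(−3)·(−8) = 48 ≡ 4, so v_5 = 4^{−1} = 3 (mod 11).
  v = [1, 7, 4, 7, 3].
Step 2: syndromes of r = [8, 4, 1, 1, 0] (all sums mod 11).
  S_0 = Σ v_i r_i = 1·8 + 7·4 + 4·1 + 7·1 + 3·0 = 47 ≡ 3.
  S_1 = Σ v_i α_i r_i = 1·4·8 + 7·3·4 + 4·5·1 + 7·10·1 + 3·2·0 = 206 ≡ 8.
  α_i^2 mod 11 = [5, 9, 3, 1, 4].
  S_2 = Σ v_i α_i^2 r_i = 1·5·8 + 7·9·4 + 4·3·1 + 7·1·1 + 3·4·0 = 311 ≡ 3.
  S = (3, 8, 3) ≠ 0, so r is not a codeword (an error is present).
Step 3: locate the error. For a single error e at position i, S_ℓ = v_i·e·α_i^ℓ, so α_err = S_1/S_0.
  S_0^{−1} = 3^{−1} = 4 (mod 11), so α_err = 8·4 = 32 ≡ 10 = α_4. Error position i = 4.
  Consistency check: S_2/S_1 = 3·7 = 21 ≡ 10 = α_err ✓ (single-error assumption holds).
Step 4: error magnitude e = S_0/v_4 = S_0·∏_{j≠4}(α_4 − α_j) = 3·8 = 24 ≡ 2 (mod 11).
Step 5: correct position 4: c_4 = r_4 − e = 1 − 2 ≡ 10 (mod 11). Hence c = [8, 4, 1, 10, 0].
  Check: interpolating c through the α_i gives m(x) = 3 + 4·x (degree < 2) with m(α_i) = c_i for every i, so c is indeed a codeword.


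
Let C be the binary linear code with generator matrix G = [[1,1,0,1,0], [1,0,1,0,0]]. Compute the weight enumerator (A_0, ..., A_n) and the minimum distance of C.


Weight distribution: A_0 = 1, A_2 = 1, A_3 = 2. Minimum distance d = 2.

Enumerate all 2^2 = 4 messages m ∈ F_2^2.
For each, compute codeword c = mG in F_2^5, then tally its weight.
  m = 00 → c = 00000, weight = 0.
  m = 10 → c = 11010, weight = 3.
  m = 01 → c = 10100, weight = 2.
  m = 11 → c = 01110, weight = 3.
Tally weights:
  weight 0: 1 codewords.
  weight 2: 1 codewords.
  weight 3: 2 codewords.
Minimum distance d = smallest w > 0 with A_w > 0 = 2.
Sanity: Σ A_w = 4 = 2^2 = 4 ✓.


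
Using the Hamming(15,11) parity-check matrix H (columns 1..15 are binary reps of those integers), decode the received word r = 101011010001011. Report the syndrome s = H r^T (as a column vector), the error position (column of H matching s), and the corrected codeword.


s = (0, 1, 0, 0)^T, error position = 4, corrected codeword c = 101111010001011

Compute s = H r^T mod 2 one row at a time:
  s_1 = 1 + 0 + 0 + 0 + 1 + 0 + 1 + 1 = 4 ≡ 0 (mod 2).
  s_2 = 0 + 1 + 1 + 0 + 1 + 0 + 1 + 1 = 5 ≡ 1 (mod 2).
  s_3 = 0 + 1 + 1 + 0 + 0 + 0 + 1 + 1 = 4 ≡ 0 (mod 2).
  s_4 = 1 + 1 + 1 + 0 + 0 + 0 + 0 + 1 = 4 ≡ 0 (mod 2).
s = (0, 1, 0, 0)^T — this equals column 4 of H (binary 0100), so error is at position 4.
Correct: flip bit 4 of r = 101011010001011 to get c = 101111010001011.


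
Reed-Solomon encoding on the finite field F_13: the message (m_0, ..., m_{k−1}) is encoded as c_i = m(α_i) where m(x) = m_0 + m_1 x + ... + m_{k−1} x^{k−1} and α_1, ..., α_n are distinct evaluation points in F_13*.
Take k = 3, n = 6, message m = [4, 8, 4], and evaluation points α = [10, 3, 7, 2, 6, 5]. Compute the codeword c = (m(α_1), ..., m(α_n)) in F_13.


c = [3, 12, 9, 10, 1, 1]

Message polynomial: m(x) = 4 + 8·x + 4·x^2 (mod 13).
For each evaluation point α_i, compute m(α_i) mod 13:
  α_1 = 10: Horner steps 4 → 9 → 3, so m(10) = 3.
  α_2 = 3: Horner steps 4 → 7 → 12, so m(3) = 12.
  α_3 = 7: Horner steps 4 → 10 → 9, so m(7) = 9.
  α_4 = 2: Horner steps 4 → 3 → 10, so m(2) = 10.
  α_5 = 6: Horner steps 4 → 6 → 1, so m(6) = 1.
  α_6 = 5: Horner steps 4 → 2 → 1, so m(5) = 1.
Codeword c = [3, 12, 9, 10, 1, 1] ∈ F_13^6.


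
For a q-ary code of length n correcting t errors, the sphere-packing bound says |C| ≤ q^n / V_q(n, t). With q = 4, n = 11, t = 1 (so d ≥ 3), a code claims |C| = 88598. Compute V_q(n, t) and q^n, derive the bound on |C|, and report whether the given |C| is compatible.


V_q(n, t) = 34, q^n = 4194304, Hamming bound = 123361, |C| = 88598 ≤ bound (satisfied).

Step 1: Compute V_q(n, t) = Σ_{j=0}^1 C(n, j) (q−1)^j.
  j = 0: C(11,0)·(3)^0 = 1·1 = 1.
  j = 1: C(11,1)·(3)^1 = 11·3 = 33.
  V_q(n, t) = 1 + 33 = 34.
Step 2: q^n = 4^11 = 4194304.
Step 3: Hamming bound ⌊q^n / V_q(n,t)⌋ = ⌊4194304/34⌋ = 123361.
Step 4: Compare |C| = 88598 to 123361: satisfied.
The claimed |C| lies below the Hamming bound.


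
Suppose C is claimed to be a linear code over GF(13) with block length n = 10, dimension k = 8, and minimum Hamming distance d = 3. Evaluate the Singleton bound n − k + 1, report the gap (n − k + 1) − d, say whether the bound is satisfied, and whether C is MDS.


Singleton RHS = n − k + 1 = 3, slack = 0, bound satisfied, MDS.

Singleton bound: d ≤ n − k + 1.
Here n = 10, k = 8, so n − k + 1 = 3.
Given d = 3, check d ≤ 3: YES.
Slack = (n − k + 1) − d = 0.
The code is MDS (slack = 0).
Description: the claimed parameters are [10, 8, 3]_13; such a code would be MDS (meets Singleton bound).


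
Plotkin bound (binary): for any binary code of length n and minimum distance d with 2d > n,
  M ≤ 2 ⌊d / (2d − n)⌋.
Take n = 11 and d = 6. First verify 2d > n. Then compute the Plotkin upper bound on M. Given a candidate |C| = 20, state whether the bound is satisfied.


Plotkin bound M ≤ 12; given |C| = 20 > bound (violated).

Check applicability: 2d = 12, n = 11.
2d − n = 1 > 0, so Plotkin applies.
Compute d/(2d−n) = 6/1 ≈ 6.0000.
⌊d/(2d−n)⌋ = 6.
Plotkin bound: M ≤ 2·6 = 12.
Given |C| = 20, check: VIOLATED.
This |C| is above the Plotkin bound, so no binary code with n = 11, d = 6 and 20 codewords exists.


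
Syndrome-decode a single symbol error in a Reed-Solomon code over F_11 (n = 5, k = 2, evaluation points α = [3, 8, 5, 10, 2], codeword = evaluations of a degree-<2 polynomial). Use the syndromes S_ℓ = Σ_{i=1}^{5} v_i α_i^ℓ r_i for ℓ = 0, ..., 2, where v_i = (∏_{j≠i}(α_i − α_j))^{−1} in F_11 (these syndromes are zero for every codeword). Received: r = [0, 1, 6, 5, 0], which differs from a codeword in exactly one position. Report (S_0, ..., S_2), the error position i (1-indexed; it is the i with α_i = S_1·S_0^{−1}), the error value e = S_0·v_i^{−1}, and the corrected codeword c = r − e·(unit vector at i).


S = (6, 7, 10), error at position 1, error magnitude e = 9, c = [2, 1, 6, 5, 0].

Step 1: column multipliers v_i = (∏_{j≠i}(α_i − α_j))^{−1} mod 11.
  i = 1 (α = 3): (3−8)(3−5)(3−10)(3−2) = (−5)·(−2)·(−7)·1 = −70 ≡ 7, so v_1 = 7^{−1} = 8 (mod 11).
  i = 2 (α = 8): (8−3)(8−5)(8−10)(8−2) = 5·3·(−2)·6 = −180 ≡ 7, so v_2 = 7^{−1} = 8 (mod 11).
  i = 3 (α = 5): (5−3)(5−8)(5−10)(5−2) = 2·(−3)·(−5)·3 = 90 ≡ 2, so v_3 = 2^{−1} = 6 (mod 11).
  i = 4 (α = 10): (10−3)(10−8)(10−5)(10−2) = 7·2·5·8 = 560 ≡ 10, so v_4 = 10^{−1} = 10 (mod 11).
  i = 5 (α = 2): (2−3)(2−8)(2−5)(2−10) = (−1)·(−6)·(−3)·(−8) = 144 ≡ 1, so v_5 = 1^{−1} = 1 (mod 11).
  v = [8, 8, 6, 10, 1].
Step 2: syndromes of r = [0, 1, 6, 5, 0] (all sums mod 11).
  S_0 = Σ v_i r_i = 8·0 + 8·1 + 6·6 + 10·5 + 1·0 = 94 ≡ 6.
  S_1 = Σ v_i α_i r_i = 8·3·0 + 8·8·1 + 6·5·6 + 10·10·5 + 1·2·0 = 744 ≡ 7.
  α_i^2 mod 11 = [9, 9, 3, 1, 4].
  S_2 = Σ v_i α_i^2 r_i = 8·9·0 + 8·9·1 + 6·3·6 + 10·1·5 + 1·4·0 = 230 ≡ 10.
  S = (6, 7, 10) ≠ 0, so r is not a codeword (an error is present).
Step 3: locate the error. For a single error e at position i, S_ℓ = v_i·e·α_i^ℓ, so α_err = S_1/S_0.
  S_0^{−1} = 6^{−1} = 2 (mod 11), so α_err = 7·2 = 14 ≡ 3 = α_1. Error position i = 1.
  Consistency check: S_2/S_1 = 10·8 = 80 ≡ 3 = α_err ✓ (single-error assumption holds).
Step 4: error magnitude e = S_0/v_1 = S_0·∏_{j≠1}(α_1 − α_j) = 6·7 = 42 ≡ 9 (mod 11).
Step 5: correct position 1: c_1 = r_1 − e = 0 − 9 ≡ 2 (mod 11). Hence c = [2, 1, 6, 5, 0].
  Check: interpolating c through the α_i gives m(x) = 7 + 2·x (degree < 2) with m(α_i) = c_i for every i, so c is indeed a codeword.


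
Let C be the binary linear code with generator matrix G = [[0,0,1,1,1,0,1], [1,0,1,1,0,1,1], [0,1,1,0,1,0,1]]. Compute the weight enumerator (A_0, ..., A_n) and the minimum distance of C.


Weight distribution: A_0 = 1, A_2 = 1, A_3 = 1, A_4 = 2, A_5 = 3. Minimum distance d = 2.

Enumerate all 2^3 = 8 messages m ∈ F_2^3.
For each, compute codeword c = mG in F_2^7, then tally its weight.
  m = 000 → c = 0000000, weight = 0.
  m = 100 → c = 0011101, weight = 4.
  m = 010 → c = 1011011, weight = 5.
  m = 110 → c = 1000110, weight = 3.
  m = 001 → c = 0110101, weight = 4.
  m = 101 → c = 0101000, weight = 2.
  m = 011 → c = 1101110, weight = 5.
  m = 111 → c = 1110011, weight = 5.
Tally weights:
  weight 0: 1 codewords.
  weight 2: 1 codewords.
  weight 3: 1 codewords.
  weight 4: 2 codewords.
  weight 5: 3 codewords.
Minimum distance d = smallest w > 0 with A_w > 0 = 2.
Sanity: Σ A_w = 8 = 2^3 = 8 ✓.


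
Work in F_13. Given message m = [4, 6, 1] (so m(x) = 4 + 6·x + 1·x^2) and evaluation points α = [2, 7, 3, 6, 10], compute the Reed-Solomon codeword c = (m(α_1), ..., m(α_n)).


c = [7, 4, 5, 11, 8]

Message polynomial: m(x) = 4 + 6·x + 1·x^2 (mod 13).
For each evaluation point α_i, compute m(α_i) mod 13:
  α_1 = 2: Horner steps 1 → 8 → 7, so m(2) = 7.
  α_2 = 7: Horner steps 1 → 0 → 4, so m(7) = 4.
  α_3 = 3: Horner steps 1 → 9 → 5, so m(3) = 5.
  α_4 = 6: Horner steps 1 → 12 → 11, so m(6) = 11.
  α_5 = 10: Horner steps 1 → 3 → 8, so m(10) = 8.
Codeword c = [7, 4, 5, 11, 8] ∈ F_13^5.


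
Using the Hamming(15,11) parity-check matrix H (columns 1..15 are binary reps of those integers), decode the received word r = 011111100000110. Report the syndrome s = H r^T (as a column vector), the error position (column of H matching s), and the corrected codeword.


s = (0, 0, 1, 0)^T, error position = 2, corrected codeword c = 001111100000110

Compute s = H r^T mod 2 one row at a time:
  s_1 = 0 + 0 + 0 + 0 + 0 + 1 + 1 + 0 = 2 ≡ 0 (mod 2).
  s_2 = 1 + 1 + 1 + 1 + 0 + 1 + 1 + 0 = 6 ≡ 0 (mod 2).
  s_3 = 1 + 1 + 1 + 1 + 0 + 0 + 1 + 0 = 5 ≡ 1 (mod 2).
  s_4 = 0 + 1 + 1 + 1 + 0 + 0 + 1 + 0 = 4 ≡ 0 (mod 2).
s = (0, 0, 1, 0)^T — this equals column 2 of H (binary 0010), so error is at position 2.
Correct: flip bit 2 of r = 011111100000110 to get c = 001111100000110.


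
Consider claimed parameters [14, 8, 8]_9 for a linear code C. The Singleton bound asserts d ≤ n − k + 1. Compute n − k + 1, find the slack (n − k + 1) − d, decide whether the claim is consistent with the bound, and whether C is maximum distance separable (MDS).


Singleton RHS = n − k + 1 = 7, slack = -1, bound violated (no such code; not MDS).

Singleton bound: d ≤ n − k + 1.
Here n = 14, k = 8, so n − k + 1 = 7.
Given d = 8, check d ≤ 7: NO.
Slack = (n − k + 1) − d = -1.
The slack is negative: d = 8 exceeds n − k + 1 = 7 by 1, so the Singleton bound is violated and no linear [14, 8, 8]_9 code can exist. In particular it is not MDS (MDS requires d = n − k + 1 exactly).
Description: the claimed parameters are [14, 8, 8]_9; such a code would be impossible (violates the Singleton bound).


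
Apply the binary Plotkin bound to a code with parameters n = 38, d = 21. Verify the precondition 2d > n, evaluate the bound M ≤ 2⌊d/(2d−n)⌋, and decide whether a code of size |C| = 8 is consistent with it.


Plotkin bound M ≤ 10; given |C| = 8 ≤ bound (satisfied).

Check applicability: 2d = 42, n = 38.
2d − n = 4 > 0, so Plotkin applies.
Compute d/(2d−n) = 21/4 ≈ 5.2500.
⌊d/(2d−n)⌋ = 5.
Plotkin bound: M ≤ 2·5 = 10.
Given |C| = 8, check: satisfied.
This |C| is below the Plotkin bound.


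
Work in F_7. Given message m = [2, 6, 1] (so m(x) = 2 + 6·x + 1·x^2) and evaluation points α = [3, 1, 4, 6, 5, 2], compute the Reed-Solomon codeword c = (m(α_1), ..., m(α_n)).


c = [1, 2, 0, 4, 1, 4]

Message polynomial: m(x) = 2 + 6·x + 1·x^2 (mod 7).
For each evaluation point α_i, compute m(α_i) mod 7:
  α_1 = 3: Horner steps 1 → 2 → 1, so m(3) = 1.
  α_2 = 1: Horner steps 1 → 0 → 2, so m(1) = 2.
  α_3 = 4: Horner steps 1 → 3 → 0, so m(4) = 0.
  α_4 = 6: Horner steps 1 → 5 → 4, so m(6) = 4.
  α_5 = 5: Horner steps 1 → 4 → 1, so m(5) = 1.
  α_6 = 2: Horner steps 1 → 1 → 4, so m(2) = 4.
Codeword c = [1, 2, 0, 4, 1, 4] ∈ F_7^6.


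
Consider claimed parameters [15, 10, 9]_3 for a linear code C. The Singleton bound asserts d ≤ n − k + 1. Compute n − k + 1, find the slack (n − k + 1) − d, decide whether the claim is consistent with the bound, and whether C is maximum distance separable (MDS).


Singleton RHS = n − k + 1 = 6, slack = -3, bound violated (no such code; not MDS).

Singleton bound: d ≤ n − k + 1.
Here n = 15, k = 10, so n − k + 1 = 6.
Given d = 9, check d ≤ 6: NO.
Slack = (n − k + 1) − d = -3.
The slack is negative: d = 9 exceeds n − k + 1 = 6 by 3, so the Singleton bound is violated and no linear [15, 10, 9]_3 code can exist. In particular it is not MDS (MDS requires d = n − k + 1 exactly).
Description: the claimed parameters are [15, 10, 9]_3; such a code would be impossible (violates the Singleton bound).


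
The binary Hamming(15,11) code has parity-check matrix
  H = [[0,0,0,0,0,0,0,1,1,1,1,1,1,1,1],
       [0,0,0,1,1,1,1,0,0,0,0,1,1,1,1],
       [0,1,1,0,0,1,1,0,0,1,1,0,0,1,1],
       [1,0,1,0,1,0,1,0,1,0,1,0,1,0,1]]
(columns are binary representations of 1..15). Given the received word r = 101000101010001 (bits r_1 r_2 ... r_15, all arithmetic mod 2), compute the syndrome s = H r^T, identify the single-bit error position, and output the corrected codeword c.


s = (1, 0, 0, 0)^T, error position = 8, corrected codeword c = 101000111010001

Compute s = H r^T mod 2 one row at a time:
  s_1 = 0 + 1 + 0 + 1 + 0 + 0 + 0 + 1 = 3 ≡ 1 (mod 2).
  s_2 = 0 + 0 + 0 + 1 + 0 + 0 + 0 + 1 = 2 ≡ 0 (mod 2).
  s_3 = 0 + 1 + 0 + 1 + 0 + 1 + 0 + 1 = 4 ≡ 0 (mod 2).
  s_4 = 1 + 1 + 0 + 1 + 1 + 1 + 0 + 1 = 6 ≡ 0 (mod 2).
s = (1, 0, 0, 0)^T — this equals column 8 of H (binary 1000), so error is at position 8.
Correct: flip bit 8 of r = 101000101010001 to get c = 101000111010001.


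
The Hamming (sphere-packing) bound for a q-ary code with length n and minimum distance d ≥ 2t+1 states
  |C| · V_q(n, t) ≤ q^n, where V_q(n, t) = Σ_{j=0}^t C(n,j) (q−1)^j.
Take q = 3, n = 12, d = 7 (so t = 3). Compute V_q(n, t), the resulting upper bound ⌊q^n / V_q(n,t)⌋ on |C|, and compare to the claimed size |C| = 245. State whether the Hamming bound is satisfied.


V_q(n, t) = 2049, q^n = 531441, Hamming bound = 259, |C| = 245 ≤ bound (satisfied).

Step 1: Compute V_q(n, t) = Σ_{j=0}^3 C(n, j) (q−1)^j.
  j = 0: C(12,0)·(2)^0 = 1·1 = 1.
  j = 1: C(12,1)·(2)^1 = 12·2 = 24.
  j = 2: C(12,2)·(2)^2 = 66·4 = 264.
  j = 3: C(12,3)·(2)^3 = 220·8 = 1760.
  V_q(n, t) = 1 + 24 + 264 + 1760 = 2049.
Step 2: q^n = 3^12 = 531441.
Step 3: Hamming bound ⌊q^n / V_q(n,t)⌋ = ⌊531441/2049⌋ = 259.
Step 4: Compare |C| = 245 to 259: satisfied.
The claimed |C| lies below the Hamming bound.
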